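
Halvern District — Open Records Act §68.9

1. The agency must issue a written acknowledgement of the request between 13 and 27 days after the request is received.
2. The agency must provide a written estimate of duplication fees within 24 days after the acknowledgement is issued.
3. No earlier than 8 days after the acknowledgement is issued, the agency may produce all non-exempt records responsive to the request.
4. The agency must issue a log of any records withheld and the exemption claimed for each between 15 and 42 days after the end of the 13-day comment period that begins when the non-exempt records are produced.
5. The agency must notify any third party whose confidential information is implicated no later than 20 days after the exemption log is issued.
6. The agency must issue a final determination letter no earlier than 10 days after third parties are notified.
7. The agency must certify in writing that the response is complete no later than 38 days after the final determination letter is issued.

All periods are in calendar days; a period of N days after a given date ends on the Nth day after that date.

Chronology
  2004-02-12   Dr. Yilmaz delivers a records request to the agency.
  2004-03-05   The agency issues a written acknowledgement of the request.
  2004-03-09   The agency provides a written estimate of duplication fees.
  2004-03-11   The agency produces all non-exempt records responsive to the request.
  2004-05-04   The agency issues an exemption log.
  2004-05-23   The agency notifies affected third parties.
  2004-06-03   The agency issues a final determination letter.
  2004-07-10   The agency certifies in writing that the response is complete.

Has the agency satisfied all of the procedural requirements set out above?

No

(1) the permitted window runs from 2004-02-12 + 13 = 2004-02-25 to 2004-02-12 + 27 = 2004-03-10; 2004-03-05 falls inside that range.
(2) due by 2004-03-05 + 24 days = 2004-03-29; completed 2004-03-09, before the deadline.
(3) permitted from 2004-03-05 + 8 days = 2004-03-13 onward; done 2004-03-11 — 2 days too early.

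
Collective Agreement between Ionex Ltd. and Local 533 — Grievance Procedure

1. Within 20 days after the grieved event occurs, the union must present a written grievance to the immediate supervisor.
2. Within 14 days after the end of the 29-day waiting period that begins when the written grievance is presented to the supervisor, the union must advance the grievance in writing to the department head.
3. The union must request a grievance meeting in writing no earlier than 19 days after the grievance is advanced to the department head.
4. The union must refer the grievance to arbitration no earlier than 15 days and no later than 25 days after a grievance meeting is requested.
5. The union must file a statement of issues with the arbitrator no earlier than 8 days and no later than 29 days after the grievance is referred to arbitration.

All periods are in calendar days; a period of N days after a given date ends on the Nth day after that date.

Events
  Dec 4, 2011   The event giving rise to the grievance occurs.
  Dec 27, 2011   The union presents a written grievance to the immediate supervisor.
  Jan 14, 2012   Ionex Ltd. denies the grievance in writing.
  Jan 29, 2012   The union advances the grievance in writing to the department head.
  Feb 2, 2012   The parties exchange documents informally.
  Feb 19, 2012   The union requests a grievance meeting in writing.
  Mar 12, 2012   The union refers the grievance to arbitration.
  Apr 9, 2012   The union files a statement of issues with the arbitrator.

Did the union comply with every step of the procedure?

Step 1: 20 days after Dec 4, 2011 (when the grieved event occurs) is Dec 24, 2011; done Dec 27, 2011 — 3 days late.
That is the first point of non-compliance.

No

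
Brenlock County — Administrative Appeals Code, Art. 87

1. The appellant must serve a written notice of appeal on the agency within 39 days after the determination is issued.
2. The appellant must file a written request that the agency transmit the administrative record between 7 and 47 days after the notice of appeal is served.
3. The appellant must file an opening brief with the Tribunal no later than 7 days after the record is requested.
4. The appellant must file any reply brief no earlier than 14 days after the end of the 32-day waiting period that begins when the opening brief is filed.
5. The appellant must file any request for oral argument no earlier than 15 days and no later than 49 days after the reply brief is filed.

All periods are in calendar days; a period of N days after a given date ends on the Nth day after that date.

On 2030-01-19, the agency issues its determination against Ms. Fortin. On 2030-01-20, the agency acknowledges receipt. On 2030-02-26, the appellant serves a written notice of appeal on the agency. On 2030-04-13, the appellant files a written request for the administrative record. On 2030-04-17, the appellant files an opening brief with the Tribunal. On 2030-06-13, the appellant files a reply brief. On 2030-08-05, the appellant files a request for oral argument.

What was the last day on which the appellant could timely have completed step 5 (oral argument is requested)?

Step 5 runs from 2030-06-13, when the reply brief is filed. The window is 15–49 days after 2030-06-13; it closes on 2030-08-01.

2030-08-01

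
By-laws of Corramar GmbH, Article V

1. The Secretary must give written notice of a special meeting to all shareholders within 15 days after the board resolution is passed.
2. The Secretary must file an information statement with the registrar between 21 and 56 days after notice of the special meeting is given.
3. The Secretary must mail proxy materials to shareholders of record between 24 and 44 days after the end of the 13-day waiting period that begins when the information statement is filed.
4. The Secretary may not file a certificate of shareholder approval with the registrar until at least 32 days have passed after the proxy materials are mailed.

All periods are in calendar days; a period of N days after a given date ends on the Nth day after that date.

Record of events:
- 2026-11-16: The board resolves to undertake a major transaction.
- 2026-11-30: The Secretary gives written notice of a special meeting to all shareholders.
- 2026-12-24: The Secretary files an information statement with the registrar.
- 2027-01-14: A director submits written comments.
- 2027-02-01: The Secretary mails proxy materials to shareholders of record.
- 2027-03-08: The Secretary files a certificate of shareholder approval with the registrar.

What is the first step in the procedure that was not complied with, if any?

None — every step was satisfied

Step 1 — counting 15 days from 2026-11-16 (when the board resolution is passed) gives a deadline of 2026-12-01; done 2026-11-30 — timely.
Step 2 — 21 and 56 days from 2026-11-30 (when notice of the special meeting is given) are 2026-12-21 and 2027-01-25 respectively; done 2026-12-24 — within the window.
Step 3 — 24 and 44 days from 2027-01-06 (end of the 13-day waiting period, which began when the information statement is filed on 2026-12-24) are 2027-01-30 and 2027-02-19 respectively; done 2027-02-01, which is between those dates.
Step 4 — must wait 32 days from 2027-02-01 (when the proxy materials are mailed), so not before 2027-03-05; done 2027-03-08 — permitted.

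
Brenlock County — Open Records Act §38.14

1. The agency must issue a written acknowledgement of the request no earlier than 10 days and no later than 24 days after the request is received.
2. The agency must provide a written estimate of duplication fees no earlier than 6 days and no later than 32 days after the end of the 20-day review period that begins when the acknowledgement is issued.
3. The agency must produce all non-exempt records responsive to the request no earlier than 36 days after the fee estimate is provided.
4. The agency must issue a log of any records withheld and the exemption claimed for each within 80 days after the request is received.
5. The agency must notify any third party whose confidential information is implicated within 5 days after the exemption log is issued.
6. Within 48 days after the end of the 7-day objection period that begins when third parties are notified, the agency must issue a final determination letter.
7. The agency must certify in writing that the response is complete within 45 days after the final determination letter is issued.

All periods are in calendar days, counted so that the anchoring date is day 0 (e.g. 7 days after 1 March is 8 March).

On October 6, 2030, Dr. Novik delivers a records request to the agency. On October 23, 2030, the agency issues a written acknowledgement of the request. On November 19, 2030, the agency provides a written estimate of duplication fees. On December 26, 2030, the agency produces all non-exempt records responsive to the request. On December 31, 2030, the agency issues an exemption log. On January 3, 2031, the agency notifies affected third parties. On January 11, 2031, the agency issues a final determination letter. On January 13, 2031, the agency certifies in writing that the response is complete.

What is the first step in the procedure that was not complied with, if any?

Step 4

(1) the permitted window runs from October 6, 2030 + 10 = October 16, 2030 to October 6, 2030 + 24 = October 30, 2030; done October 23, 2030 — within the window.
(2) the permitted window runs from November 12, 2030 + 6 = November 18, 2030 to November 12, 2030 + 32 = December 14, 2030; done November 19, 2030 — within the window.
(3) permitted from November 19, 2030 + 36 days = December 25, 2030 onward; done December 26, 2030 — permitted.
(4) due by October 6, 2030 + 80 days = December 25, 2030; done December 31, 2030 — 6 days late.
Later steps need not be reached.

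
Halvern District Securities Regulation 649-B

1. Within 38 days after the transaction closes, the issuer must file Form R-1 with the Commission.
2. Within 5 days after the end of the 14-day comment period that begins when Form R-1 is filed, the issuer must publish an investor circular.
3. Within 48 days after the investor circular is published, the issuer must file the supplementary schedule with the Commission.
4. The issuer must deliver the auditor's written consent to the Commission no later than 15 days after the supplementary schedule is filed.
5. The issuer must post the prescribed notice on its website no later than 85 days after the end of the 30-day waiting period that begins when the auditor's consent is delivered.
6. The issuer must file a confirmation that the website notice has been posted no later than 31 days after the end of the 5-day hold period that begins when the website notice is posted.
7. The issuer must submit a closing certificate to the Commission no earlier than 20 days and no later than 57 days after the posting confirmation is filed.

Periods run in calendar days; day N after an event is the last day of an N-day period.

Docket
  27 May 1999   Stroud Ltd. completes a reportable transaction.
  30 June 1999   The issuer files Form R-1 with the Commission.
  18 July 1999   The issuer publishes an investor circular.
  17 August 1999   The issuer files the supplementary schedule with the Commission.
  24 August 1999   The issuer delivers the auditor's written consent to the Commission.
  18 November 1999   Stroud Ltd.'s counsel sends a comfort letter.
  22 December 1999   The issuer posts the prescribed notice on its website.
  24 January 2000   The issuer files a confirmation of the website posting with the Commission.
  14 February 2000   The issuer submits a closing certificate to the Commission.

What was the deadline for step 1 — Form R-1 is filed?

Step 1 runs from 27 May 1999, when the transaction closes. 38 days after 27 May 1999 is 4 July 1999.

4 July 1999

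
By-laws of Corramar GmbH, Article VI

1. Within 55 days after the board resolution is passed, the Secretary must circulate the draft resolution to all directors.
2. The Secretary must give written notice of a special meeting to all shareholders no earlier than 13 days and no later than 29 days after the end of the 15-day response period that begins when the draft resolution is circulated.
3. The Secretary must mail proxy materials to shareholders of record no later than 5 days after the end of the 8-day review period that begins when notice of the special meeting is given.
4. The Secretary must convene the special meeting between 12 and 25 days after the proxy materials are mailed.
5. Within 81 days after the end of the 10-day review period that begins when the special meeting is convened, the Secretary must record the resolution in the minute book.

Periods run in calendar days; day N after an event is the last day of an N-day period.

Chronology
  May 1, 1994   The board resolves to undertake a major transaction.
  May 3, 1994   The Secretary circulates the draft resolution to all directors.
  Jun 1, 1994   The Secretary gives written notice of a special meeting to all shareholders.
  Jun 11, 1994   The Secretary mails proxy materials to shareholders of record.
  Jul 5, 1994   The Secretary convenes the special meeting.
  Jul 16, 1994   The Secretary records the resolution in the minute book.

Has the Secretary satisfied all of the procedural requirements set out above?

Yes

Step 1: 55 days after May 1, 1994 (when the board resolution is passed) is Jun 25, 1994; done May 3, 1994 — timely.
Step 2: the window is 13–29 days after May 18, 1994 (end of the 15-day response period, which began when the draft resolution is circulated on May 3, 1994), so May 31, 1994 through Jun 16, 1994; Jun 1, 1994 falls inside that range.
Step 3: 5 days after Jun 9, 1994 (end of the 8-day review period, which began when notice of the special meeting is given on Jun 1, 1994) is Jun 14, 1994; completed Jun 11, 1994, before the deadline.
Step 4: the window is 12–25 days after Jun 11, 1994 (when the proxy materials are mailed), so Jun 23, 1994 through Jul 6, 1994; Jul 5, 1994 falls inside that range.
Step 5: 81 days after Jul 15, 1994 (end of the 10-day review period, which began when the special meeting is convened on Jul 5, 1994) is Oct 4, 1994; Jul 16, 1994 is within that limit.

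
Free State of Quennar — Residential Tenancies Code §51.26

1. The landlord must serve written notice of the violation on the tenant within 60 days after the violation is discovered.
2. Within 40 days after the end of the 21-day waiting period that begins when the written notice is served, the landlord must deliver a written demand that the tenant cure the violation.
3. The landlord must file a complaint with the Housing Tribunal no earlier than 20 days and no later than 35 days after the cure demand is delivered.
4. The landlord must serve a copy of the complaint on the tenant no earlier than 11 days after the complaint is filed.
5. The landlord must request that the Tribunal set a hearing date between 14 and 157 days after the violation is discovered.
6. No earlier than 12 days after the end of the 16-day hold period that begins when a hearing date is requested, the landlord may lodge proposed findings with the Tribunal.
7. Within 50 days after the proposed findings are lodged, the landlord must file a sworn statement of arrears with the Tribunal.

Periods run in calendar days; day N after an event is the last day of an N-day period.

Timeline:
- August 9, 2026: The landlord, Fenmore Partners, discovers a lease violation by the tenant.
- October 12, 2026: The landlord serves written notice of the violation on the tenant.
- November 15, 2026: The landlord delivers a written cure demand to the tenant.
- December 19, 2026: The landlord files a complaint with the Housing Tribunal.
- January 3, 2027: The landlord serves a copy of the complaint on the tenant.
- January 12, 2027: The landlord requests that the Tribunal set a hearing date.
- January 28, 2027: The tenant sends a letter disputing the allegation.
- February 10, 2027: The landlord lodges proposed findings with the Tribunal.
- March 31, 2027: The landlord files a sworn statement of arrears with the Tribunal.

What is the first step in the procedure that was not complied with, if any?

Step 1

Step 1 — counting 60 days from August 9, 2026 (when the violation is discovered) gives a deadline of October 8, 2026; not done until October 12, 2026, 4 days after the deadline.
No need to go further; step 1 was not satisfied.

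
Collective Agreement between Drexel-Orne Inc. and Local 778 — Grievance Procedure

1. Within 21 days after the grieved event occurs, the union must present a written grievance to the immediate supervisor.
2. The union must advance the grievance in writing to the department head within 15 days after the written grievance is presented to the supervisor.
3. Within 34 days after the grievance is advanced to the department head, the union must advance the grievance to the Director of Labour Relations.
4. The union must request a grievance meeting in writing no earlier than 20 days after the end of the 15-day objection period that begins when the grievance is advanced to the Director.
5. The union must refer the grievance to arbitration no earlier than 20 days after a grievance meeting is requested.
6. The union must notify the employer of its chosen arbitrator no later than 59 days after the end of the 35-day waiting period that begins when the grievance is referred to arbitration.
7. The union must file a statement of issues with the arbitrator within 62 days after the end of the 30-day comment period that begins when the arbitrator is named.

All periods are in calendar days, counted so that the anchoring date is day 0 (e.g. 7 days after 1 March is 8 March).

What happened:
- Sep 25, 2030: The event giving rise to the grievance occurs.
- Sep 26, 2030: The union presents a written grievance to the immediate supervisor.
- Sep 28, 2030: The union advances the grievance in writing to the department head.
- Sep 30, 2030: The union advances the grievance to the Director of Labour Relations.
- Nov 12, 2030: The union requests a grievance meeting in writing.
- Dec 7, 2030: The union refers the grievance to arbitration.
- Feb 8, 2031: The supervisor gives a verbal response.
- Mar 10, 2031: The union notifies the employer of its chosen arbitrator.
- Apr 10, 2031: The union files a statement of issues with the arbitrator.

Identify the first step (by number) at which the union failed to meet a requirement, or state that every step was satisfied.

Step 1: 21 days after Sep 25, 2030 (when the grieved event occurs) is Oct 16, 2030; Sep 26, 2030 is within that limit.
Step 2: 15 days after Sep 26, 2030 (when the written grievance is presented to the supervisor) is Oct 11, 2030; done Sep 28, 2030 — timely.
Step 3: 34 days after Sep 28, 2030 (when the grievance is advanced to the department head) is Nov 1, 2030; done Sep 30, 2030 — timely.
Step 4: the earliest permitted date is 20 days after Oct 15, 2030 (end of the 15-day objection period, which began when the grievance is advanced to the Director on Sep 30, 2030), i.e. Nov 4, 2030; done Nov 12, 2030, after the minimum wait.
Step 5: the earliest permitted date is 20 days after Nov 12, 2030 (when a grievance meeting is requested), i.e. Dec 2, 2030; done Dec 7, 2030, after the minimum wait.
Step 6: 59 days after Jan 11, 2031 (end of the 35-day waiting period, which began when the grievance is referred to arbitration on Dec 7, 2030) is Mar 11, 2031; done Mar 10, 2031 — timely.
Step 7: 62 days after Apr 9, 2031 (end of the 30-day comment period, which began when the arbitrator is named on Mar 10, 2031) is Jun 10, 2031; done Apr 10, 2031 — timely.

None — every step was satisfied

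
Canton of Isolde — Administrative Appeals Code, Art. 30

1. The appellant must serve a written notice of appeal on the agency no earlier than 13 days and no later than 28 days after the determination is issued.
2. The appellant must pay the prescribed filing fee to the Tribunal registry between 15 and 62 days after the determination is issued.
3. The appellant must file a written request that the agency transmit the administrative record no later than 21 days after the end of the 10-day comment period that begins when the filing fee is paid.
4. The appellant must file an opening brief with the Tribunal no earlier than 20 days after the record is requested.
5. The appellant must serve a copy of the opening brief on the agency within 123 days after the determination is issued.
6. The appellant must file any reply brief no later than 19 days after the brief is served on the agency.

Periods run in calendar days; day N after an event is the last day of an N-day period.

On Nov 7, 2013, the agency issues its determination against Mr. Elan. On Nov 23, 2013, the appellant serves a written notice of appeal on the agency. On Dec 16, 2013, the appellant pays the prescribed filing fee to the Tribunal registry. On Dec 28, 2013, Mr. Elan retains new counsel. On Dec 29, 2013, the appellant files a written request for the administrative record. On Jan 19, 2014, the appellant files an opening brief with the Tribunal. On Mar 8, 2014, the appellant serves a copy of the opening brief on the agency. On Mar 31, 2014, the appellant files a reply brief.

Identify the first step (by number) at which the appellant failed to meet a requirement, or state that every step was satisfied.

Step 1: the window is 13–28 days after Nov 7, 2013 (when the determination is issued), so Nov 20, 2013 through Dec 5, 2013; done Nov 23, 2013, which is between those dates.
Step 2: the window is 15–62 days after Nov 7, 2013 (when the determination is issued), so Nov 22, 2013 through Jan 8, 2014; done Dec 16, 2013, which is between those dates.
Step 3: 21 days after Dec 26, 2013 (end of the 10-day comment period, which began when the filing fee is paid on Dec 16, 2013) is Jan 16, 2014; done Dec 29, 2013 — timely.
Step 4: the earliest permitted date is 20 days after Dec 29, 2013 (when the record is requested), i.e. Jan 18, 2014; Jan 19, 2014 is on or after that date.
Step 5: 123 days after Nov 7, 2013 (when the determination is issued) is Mar 10, 2014; completed Mar 8, 2014, before the deadline.
Step 6: 19 days after Mar 8, 2014 (when the brief is served on the agency) is Mar 27, 2014; done Mar 31, 2014 — 4 days late.
The analysis stops there.

Step 6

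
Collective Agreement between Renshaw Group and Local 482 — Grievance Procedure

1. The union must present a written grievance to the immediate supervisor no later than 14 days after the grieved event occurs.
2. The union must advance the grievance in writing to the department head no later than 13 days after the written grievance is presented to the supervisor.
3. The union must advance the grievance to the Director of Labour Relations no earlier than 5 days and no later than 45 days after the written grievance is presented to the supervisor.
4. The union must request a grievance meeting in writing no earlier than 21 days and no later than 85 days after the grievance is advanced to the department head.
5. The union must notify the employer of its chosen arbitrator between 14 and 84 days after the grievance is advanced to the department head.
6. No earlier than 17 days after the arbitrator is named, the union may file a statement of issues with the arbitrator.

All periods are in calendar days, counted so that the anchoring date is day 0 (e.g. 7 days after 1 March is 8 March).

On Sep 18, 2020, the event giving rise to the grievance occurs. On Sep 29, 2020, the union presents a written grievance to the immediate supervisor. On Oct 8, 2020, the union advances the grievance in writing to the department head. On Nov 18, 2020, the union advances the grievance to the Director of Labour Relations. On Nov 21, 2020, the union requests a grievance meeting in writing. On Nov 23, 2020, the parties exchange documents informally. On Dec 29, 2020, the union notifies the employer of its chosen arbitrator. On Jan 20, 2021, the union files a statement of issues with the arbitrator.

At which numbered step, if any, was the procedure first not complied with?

Step 3

(1) due by Sep 18, 2020 + 14 days = Oct 2, 2020; Sep 29, 2020 is within that limit.
(2) due by Sep 29, 2020 + 13 days = Oct 12, 2020; done Oct 8, 2020 — timely.
(3) the permitted window runs from Sep 29, 2020 + 5 = Oct 4, 2020 to Sep 29, 2020 + 45 = Nov 13, 2020; Nov 18, 2020 is 5 days past the end of the window.
No need to go further; step 3 was not satisfied.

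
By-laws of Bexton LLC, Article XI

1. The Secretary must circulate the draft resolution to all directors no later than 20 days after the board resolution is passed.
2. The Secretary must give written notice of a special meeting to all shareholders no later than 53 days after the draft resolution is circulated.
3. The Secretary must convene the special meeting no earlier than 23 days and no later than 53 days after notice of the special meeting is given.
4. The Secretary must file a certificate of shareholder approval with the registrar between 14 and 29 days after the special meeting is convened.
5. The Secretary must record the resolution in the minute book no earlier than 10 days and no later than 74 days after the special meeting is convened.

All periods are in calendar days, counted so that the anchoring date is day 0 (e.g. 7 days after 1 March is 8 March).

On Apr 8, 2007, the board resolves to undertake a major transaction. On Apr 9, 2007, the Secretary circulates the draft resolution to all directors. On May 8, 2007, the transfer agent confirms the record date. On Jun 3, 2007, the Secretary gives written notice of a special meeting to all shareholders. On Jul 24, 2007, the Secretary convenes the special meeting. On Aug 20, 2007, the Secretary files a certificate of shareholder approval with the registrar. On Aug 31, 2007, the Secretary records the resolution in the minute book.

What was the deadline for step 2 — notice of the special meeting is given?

Jun 1, 2007

Step 2 runs from Apr 9, 2007, when the draft resolution is circulated. 53 days after Apr 9, 2007 is Jun 1, 2007.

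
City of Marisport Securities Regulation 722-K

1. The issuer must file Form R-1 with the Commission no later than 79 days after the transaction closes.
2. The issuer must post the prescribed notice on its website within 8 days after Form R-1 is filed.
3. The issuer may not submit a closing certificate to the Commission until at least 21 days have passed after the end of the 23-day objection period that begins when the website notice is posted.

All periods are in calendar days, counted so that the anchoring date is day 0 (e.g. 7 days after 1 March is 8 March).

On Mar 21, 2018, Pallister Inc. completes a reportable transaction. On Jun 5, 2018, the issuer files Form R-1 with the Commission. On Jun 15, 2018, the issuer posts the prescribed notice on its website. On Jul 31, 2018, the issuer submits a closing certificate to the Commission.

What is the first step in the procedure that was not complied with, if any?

(1) due by Mar 21, 2018 + 79 days = Jun 8, 2018; Jun 5, 2018 is within that limit.
(2) due by Jun 5, 2018 + 8 days = Jun 13, 2018; done Jun 15, 2018 — 2 days late.

Step 2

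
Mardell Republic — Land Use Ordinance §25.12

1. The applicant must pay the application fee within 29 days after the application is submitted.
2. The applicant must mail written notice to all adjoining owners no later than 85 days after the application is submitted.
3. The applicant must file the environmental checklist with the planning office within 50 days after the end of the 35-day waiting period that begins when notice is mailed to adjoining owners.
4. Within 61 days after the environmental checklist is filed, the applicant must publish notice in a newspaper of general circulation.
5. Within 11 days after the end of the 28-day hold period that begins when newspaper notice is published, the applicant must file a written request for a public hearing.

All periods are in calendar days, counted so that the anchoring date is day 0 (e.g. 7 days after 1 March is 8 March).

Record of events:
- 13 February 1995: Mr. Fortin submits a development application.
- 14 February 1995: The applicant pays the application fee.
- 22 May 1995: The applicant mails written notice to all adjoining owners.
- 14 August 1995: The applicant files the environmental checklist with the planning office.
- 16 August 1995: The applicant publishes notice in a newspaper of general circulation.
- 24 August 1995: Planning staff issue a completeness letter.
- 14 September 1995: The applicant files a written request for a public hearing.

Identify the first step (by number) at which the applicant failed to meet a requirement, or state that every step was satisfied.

Step 2

Step 1: 29 days after 13 February 1995 (when the application is submitted) is 14 March 1995; 14 February 1995 is within that limit.
Step 2: 85 days after 13 February 1995 (when the application is submitted) is 9 May 1995; not done until 22 May 1995, 13 days after the deadline.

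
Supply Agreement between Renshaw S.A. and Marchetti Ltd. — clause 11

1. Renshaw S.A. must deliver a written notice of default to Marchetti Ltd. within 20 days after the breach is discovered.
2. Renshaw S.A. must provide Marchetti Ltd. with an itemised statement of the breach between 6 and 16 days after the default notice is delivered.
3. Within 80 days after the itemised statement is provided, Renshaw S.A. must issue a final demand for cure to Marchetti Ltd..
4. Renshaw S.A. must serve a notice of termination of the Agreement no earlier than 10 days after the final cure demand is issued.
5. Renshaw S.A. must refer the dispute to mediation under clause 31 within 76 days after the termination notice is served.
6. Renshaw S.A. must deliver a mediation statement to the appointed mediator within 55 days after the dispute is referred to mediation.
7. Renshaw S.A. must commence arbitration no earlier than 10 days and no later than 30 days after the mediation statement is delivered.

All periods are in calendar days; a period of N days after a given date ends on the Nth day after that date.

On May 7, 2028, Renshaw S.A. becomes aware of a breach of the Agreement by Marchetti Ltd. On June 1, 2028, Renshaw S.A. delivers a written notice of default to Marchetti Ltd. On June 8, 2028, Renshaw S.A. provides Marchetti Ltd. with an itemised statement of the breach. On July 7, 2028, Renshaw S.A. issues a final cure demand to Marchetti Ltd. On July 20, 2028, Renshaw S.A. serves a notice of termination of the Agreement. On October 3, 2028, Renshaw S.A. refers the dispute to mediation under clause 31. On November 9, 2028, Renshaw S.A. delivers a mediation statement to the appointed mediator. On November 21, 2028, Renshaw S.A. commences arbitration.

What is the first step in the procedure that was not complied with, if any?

Step 1

(1) due by May 7, 2028 + 20 days = May 27, 2028; not done until June 1, 2028, 5 days after the deadline.
Later steps need not be reached.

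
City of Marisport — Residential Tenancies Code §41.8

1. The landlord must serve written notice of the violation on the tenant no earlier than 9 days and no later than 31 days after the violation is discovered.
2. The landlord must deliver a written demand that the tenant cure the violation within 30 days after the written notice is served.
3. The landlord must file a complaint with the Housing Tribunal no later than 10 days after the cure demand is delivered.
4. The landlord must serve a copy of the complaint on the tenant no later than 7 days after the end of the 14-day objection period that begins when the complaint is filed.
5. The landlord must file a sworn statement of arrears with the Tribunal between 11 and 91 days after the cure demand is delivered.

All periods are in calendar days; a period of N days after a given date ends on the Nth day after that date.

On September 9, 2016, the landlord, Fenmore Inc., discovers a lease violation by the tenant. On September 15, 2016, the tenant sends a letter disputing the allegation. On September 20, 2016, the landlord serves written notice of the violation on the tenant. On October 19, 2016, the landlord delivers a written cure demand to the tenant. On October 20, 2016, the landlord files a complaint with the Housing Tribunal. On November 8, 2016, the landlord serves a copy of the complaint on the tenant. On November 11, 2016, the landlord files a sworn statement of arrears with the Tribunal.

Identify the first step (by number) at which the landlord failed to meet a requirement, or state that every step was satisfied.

Step 1: the window is 9–31 days after September 9, 2016 (when the violation is discovered), so September 18, 2016 through October 10, 2016; done September 20, 2016, which is between those dates.
Step 2: 30 days after September 20, 2016 (when the written notice is served) is October 20, 2016; October 19, 2016 is within that limit.
Step 3: 10 days after October 19, 2016 (when the cure demand is delivered) is October 29, 2016; done October 20, 2016 — timely.
Step 4: 7 days after November 3, 2016 (end of the 14-day objection period, which began when the complaint is filed on October 20, 2016) is November 10, 2016; done November 8, 2016 — timely.
Step 5: the window is 11–91 days after October 19, 2016 (when the cure demand is delivered), so October 30, 2016 through January 18, 2017; done November 11, 2016, which is between those dates.

None — every step was satisfied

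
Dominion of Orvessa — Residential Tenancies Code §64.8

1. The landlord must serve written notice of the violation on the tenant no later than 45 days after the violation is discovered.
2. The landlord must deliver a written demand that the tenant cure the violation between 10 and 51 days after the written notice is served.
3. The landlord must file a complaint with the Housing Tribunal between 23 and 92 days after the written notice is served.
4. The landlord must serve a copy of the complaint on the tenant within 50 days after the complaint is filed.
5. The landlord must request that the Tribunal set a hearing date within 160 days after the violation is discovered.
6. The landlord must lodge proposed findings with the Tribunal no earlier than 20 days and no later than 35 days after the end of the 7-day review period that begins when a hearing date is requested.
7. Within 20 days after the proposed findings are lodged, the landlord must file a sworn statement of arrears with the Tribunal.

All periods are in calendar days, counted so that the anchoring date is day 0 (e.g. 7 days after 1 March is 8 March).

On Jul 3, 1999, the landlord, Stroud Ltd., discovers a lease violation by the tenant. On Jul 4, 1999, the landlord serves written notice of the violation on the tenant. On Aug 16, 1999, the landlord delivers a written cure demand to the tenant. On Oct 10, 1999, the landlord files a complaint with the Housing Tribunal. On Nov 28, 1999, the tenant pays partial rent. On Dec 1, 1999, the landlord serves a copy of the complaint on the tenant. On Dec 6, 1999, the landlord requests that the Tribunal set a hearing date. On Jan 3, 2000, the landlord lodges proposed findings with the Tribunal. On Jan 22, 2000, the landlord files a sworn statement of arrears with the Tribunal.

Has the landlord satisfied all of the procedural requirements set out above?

(1) due by Jul 3, 1999 + 45 days = Aug 17, 1999; done Jul 4, 1999 — timely.
(2) the permitted window runs from Jul 4, 1999 + 10 = Jul 14, 1999 to Jul 4, 1999 + 51 = Aug 24, 1999; done Aug 16, 1999 — within the window.
(3) the permitted window runs from Jul 4, 1999 + 23 = Jul 27, 1999 to Jul 4, 1999 + 92 = Oct 4, 1999; done Oct 10, 1999 — 6 days after the window closed.

No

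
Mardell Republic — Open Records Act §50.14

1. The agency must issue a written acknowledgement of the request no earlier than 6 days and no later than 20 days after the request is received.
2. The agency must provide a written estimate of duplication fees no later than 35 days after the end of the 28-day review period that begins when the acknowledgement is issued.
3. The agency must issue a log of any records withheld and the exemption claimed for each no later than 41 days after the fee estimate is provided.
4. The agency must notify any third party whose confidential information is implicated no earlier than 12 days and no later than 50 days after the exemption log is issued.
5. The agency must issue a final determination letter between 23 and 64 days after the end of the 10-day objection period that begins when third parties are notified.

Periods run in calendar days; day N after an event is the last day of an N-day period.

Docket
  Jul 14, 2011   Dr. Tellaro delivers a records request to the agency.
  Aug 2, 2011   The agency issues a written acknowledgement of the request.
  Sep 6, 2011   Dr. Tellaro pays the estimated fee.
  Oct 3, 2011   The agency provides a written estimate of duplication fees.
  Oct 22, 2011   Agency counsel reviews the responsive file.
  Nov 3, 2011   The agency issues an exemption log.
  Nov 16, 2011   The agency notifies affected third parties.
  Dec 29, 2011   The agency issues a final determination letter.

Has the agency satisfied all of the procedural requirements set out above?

Yes

Step 1: the window is 6–20 days after Jul 14, 2011 (when the request is received), so Jul 20, 2011 through Aug 3, 2011; done Aug 2, 2011 — within the window.
Step 2: 35 days after Aug 30, 2011 (end of the 28-day review period, which began when the acknowledgement is issued on Aug 2, 2011) is Oct 4, 2011; Oct 3, 2011 is within that limit.
Step 3: 41 days after Oct 3, 2011 (when the fee estimate is provided) is Nov 13, 2011; Nov 3, 2011 is within that limit.
Step 4: the window is 12–50 days after Nov 3, 2011 (when the exemption log is issued), so Nov 15, 2011 through Dec 23, 2011; done Nov 16, 2011, which is between those dates.
Step 5: the window is 23–64 days after Nov 26, 2011 (end of the 10-day objection period, which began when third parties are notified on Nov 16, 2011), so Dec 19, 2011 through Jan 29, 2012; done Dec 29, 2011, which is between those dates.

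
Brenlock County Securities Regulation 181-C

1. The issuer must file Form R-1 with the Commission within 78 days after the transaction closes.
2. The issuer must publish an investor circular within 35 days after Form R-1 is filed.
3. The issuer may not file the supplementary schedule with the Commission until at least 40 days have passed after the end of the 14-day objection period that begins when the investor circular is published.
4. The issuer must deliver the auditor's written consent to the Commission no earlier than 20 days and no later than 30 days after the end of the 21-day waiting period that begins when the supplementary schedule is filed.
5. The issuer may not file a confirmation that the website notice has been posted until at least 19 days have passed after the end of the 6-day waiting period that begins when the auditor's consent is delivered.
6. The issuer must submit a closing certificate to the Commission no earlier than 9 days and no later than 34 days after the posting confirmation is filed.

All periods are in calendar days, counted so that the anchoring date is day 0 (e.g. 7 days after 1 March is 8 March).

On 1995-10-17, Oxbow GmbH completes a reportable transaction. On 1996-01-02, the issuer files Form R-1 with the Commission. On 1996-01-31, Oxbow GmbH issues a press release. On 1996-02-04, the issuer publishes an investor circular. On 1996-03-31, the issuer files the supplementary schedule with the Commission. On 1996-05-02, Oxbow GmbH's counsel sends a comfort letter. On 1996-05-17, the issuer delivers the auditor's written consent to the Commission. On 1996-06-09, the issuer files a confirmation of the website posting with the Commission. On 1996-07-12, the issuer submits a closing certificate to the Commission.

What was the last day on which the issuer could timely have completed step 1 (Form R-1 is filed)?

1996-01-03

Step 1 runs from 1995-10-17, when the transaction closes. 78 days after 1995-10-17 is 1996-01-03.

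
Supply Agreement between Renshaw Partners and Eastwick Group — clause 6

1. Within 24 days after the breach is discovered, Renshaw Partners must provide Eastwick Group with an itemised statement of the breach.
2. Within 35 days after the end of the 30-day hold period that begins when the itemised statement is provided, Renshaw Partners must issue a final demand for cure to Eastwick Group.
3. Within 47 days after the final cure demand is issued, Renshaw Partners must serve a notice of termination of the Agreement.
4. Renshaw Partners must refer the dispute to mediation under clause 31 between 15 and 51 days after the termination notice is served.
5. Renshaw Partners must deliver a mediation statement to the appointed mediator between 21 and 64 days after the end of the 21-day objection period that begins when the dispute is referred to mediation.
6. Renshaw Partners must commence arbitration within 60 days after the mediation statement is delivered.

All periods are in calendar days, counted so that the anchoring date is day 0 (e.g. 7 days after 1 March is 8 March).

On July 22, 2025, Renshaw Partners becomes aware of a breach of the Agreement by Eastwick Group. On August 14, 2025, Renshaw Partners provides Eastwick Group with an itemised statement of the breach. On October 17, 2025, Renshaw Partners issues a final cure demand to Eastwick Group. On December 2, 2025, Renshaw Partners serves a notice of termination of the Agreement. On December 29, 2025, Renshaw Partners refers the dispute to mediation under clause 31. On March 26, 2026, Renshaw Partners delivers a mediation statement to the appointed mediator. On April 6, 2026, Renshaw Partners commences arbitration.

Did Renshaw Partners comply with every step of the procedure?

No

Step 1: 24 days after July 22, 2025 (when the breach is discovered) is August 15, 2025; August 14, 2025 is within that limit.
Step 2: 35 days after September 13, 2025 (end of the 30-day hold period, which began when the itemised statement is provided on August 14, 2025) is October 18, 2025; done October 17, 2025 — timely.
Step 3: 47 days after October 17, 2025 (when the final cure demand is issued) is December 3, 2025; completed December 2, 2025, before the deadline.
Step 4: the window is 15–51 days after December 2, 2025 (when the termination notice is served), so December 17, 2025 through January 22, 2026; December 29, 2025 falls inside that range.
Step 5: the window is 21–64 days after January 19, 2026 (end of the 21-day objection period, which began when the dispute is referred to mediation on December 29, 2025), so February 9, 2026 through March 24, 2026; done March 26, 2026 — 2 days after the window closed.
The procedure was therefore not followed at step 5.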